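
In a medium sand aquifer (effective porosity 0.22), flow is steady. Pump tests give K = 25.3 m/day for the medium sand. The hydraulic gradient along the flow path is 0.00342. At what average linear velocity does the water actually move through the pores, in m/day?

Hydraulic gradient i = 0.00342.
Darcy flux q = K · i = 25.30 × 0.003420 = 0.08653 m/day.
Seepage velocity v = q / n_e = 0.08653 / 0.22 = 0.3933 m/day.

0.393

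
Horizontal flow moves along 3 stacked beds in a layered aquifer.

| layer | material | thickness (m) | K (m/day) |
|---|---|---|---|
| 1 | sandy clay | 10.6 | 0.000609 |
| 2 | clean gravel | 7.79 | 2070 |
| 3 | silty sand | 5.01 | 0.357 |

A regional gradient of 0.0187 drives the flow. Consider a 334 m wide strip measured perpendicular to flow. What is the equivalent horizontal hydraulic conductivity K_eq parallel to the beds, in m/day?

689

Flow is parallel to layering, so each bed carries its own Darcy discharge and the transmissivities add.
Σ(K_i·b_i) = 0.000609×10.6 + 2070×7.79 + 0.357×5.01 = 16127 m²/day.
Total thickness b = 23.40 m, so K_eq = Σ(K_i·b_i)/b = 689.2 m/day.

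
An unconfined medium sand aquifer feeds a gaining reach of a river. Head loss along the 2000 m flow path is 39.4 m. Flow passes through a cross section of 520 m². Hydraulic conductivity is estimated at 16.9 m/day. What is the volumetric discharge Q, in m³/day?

Hydraulic gradient i = Δh / L = 39.4 / 2000 = 0.01970.
Darcy's law: Q = K · A · i = 16.90 × 520.0 × 0.01970 = 173.1 m³/day.

173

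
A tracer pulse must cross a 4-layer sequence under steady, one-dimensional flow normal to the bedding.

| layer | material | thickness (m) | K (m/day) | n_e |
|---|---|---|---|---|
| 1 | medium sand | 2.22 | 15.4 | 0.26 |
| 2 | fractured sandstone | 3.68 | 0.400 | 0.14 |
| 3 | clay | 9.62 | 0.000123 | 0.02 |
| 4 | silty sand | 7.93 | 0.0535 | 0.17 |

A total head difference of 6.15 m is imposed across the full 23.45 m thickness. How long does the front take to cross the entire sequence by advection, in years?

With flow normal to the layers, continuity requires the same specific discharge q through every layer.
Σ(b_i/K_i) = 2.22/15.4 + 3.68/0.400 + 9.62/0.000123 + 7.93/0.0535 = 78369 d.
q = Δh / Σ(b_i/K_i) = 6.15 / 78369 = 7.847e-05 m/day.
In each layer the seepage velocity is v_i = q/n_i, so the layer transit time is t_i = b_i·n_i / q:
  layer 1 (medium sand): t_1 = 2.22 × 0.26 / 7.847e-05 = 7355 d
  layer 2 (fractured sandstone): t_2 = 3.68 × 0.14 / 7.847e-05 = 6565 d
  layer 3 (clay): t_3 = 9.62 × 0.02 / 7.847e-05 = 2452 d
  layer 4 (silty sand): t_4 = 7.93 × 0.17 / 7.847e-05 = 17179 d
Total t = Σ t_i = 33551 days = 91.86 years.

91.9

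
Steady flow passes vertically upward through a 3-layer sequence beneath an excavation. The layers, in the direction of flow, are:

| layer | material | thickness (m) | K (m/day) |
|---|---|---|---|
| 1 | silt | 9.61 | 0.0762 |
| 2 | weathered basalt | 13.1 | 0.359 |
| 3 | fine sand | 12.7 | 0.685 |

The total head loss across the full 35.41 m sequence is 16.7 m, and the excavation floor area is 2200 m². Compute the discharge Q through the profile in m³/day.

203

Flow is perpendicular to layering, so the layers act in series and the equivalent K is the thickness-weighted harmonic mean.
Total thickness L = 9.61 + 13.1 + 12.7 = 35.41 m.
Σ(b_i/K_i) = 9.61/0.0762 + 13.1/0.359 + 12.7/0.685 = 181.1 d.
K_eq = L / Σ(b_i/K_i) = 35.41 / 181.1 = 0.1955 m/day.
Q = K_eq · A · (Δh/L) = 0.1955 × 2200 × (16.7/35.41) = 202.8 m³/day.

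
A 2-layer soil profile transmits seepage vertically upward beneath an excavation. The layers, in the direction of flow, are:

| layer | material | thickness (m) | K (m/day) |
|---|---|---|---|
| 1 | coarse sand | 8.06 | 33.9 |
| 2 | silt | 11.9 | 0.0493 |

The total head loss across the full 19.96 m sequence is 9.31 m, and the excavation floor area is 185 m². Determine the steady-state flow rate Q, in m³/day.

7.13

Flow is perpendicular to layering, so the layers act in series and the equivalent K is the thickness-weighted harmonic mean.
Total thickness L = 8.06 + 11.9 = 19.96 m.
Σ(b_i/K_i) = 8.06/33.9 + 11.9/0.0493 = 241.6 d.
K_eq = L / Σ(b_i/K_i) = 19.96 / 241.6 = 0.08261 m/day.
Q = K_eq · A · (Δh/L) = 0.08261 × 185 × (9.31/19.96) = 7.128 m³/day.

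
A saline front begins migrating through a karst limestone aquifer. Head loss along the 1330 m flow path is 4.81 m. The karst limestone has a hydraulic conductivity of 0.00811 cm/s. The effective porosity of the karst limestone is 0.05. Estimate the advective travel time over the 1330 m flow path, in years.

7.18

Convert K: 0.00811 cm/s × 864 = 7.007 m/day.
Hydraulic gradient i = Δh / L = 4.81 / 1330 = 0.003617.
Darcy flux q = K · i = 7.007 × 0.003617 = 0.02534 m/day.
Seepage velocity v = q / n_e = 0.02534 / 0.05 = 0.5068 m/day.
Travel time t = L / v = 1330 / 0.5068 = 2624 days = 7.185 years.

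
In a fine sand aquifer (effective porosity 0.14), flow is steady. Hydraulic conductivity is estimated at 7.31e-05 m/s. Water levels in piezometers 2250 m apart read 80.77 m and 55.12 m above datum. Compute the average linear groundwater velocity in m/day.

0.514

Convert K: 7.31e-05 m/s × 86400 = 6.316 m/day.
Hydraulic gradient i = (80.77 − 55.12) / 2250 = 25.65 / 2250 = 0.01140.
Darcy flux q = K · i = 6.316 × 0.01140 = 0.07200 m/day.
Seepage velocity v = q / n_e = 0.07200 / 0.14 = 0.5143 m/day.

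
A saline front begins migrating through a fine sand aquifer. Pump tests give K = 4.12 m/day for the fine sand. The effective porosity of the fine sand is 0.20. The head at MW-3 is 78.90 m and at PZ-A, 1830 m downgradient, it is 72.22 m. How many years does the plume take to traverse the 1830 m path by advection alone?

66.6

Hydraulic gradient i = (78.90 − 72.22) / 1830 = 6.68 / 1830 = 0.003650.
Darcy flux q = K · i = 4.120 × 0.003650 = 0.01504 m/day.
Seepage velocity v = q / n_e = 0.01504 / 0.20 = 0.07520 m/day.
Travel time t = L / v = 1830 / 0.07520 = 24337 days = 66.63 years.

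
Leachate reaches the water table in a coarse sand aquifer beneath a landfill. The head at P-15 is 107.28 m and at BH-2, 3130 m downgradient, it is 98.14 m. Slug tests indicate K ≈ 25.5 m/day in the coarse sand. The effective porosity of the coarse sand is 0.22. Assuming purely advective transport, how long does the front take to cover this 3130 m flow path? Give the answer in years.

Hydraulic gradient i = (107.28 − 98.14) / 3130 = 9.14 / 3130 = 0.002920.
Darcy flux q = K · i = 25.50 × 0.002920 = 0.07446 m/day.
Seepage velocity v = q / n_e = 0.07446 / 0.22 = 0.3385 m/day.
Travel time t = L / v = 3130 / 0.3385 = 9248 days = 25.32 years.

25.3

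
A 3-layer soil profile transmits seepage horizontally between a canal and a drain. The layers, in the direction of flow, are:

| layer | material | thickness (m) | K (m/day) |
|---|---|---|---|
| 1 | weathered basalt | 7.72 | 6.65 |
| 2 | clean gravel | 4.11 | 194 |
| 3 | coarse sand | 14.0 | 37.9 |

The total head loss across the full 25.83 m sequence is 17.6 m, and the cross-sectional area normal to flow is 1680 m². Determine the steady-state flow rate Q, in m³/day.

Flow is perpendicular to layering, so the layers act in series and the equivalent K is the thickness-weighted harmonic mean.
Total thickness L = 7.72 + 4.11 + 14.0 = 25.83 m.
Σ(b_i/K_i) = 7.72/6.65 + 4.11/194 + 14.0/37.9 = 1.551 d.
K_eq = L / Σ(b_i/K_i) = 25.83 / 1.551 = 16.65 m/day.
Q = K_eq · A · (Δh/L) = 16.65 × 1680 × (17.6/25.83) = 19058 m³/day.

19100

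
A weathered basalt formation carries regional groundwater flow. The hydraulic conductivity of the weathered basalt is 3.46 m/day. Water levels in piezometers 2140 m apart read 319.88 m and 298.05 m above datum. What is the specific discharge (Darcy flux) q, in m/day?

Hydraulic gradient i = (319.88 − 298.05) / 2140 = 21.83 / 2140 = 0.01020.
Specific discharge q = K · i = 3.460 × 0.01020 = 0.03530 m/day.

0.0353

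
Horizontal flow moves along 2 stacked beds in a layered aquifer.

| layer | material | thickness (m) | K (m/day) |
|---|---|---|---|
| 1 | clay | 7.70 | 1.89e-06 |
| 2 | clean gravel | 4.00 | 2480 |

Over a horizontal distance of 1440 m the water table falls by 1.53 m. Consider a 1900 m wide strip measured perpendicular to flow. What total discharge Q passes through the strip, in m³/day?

Flow is parallel to layering, so each bed carries its own Darcy discharge and the transmissivities add.
Σ(K_i·b_i) = 1.89e-06×7.70 + 2480×4.00 = 9920 m²/day.
Hydraulic gradient i = Δh / L = 1.53 / 1440 = 0.001063.
Q = Σ(K_i·b_i) · W · i = 9920 × 1900 × 0.001063 = 20026 m³/day.

20000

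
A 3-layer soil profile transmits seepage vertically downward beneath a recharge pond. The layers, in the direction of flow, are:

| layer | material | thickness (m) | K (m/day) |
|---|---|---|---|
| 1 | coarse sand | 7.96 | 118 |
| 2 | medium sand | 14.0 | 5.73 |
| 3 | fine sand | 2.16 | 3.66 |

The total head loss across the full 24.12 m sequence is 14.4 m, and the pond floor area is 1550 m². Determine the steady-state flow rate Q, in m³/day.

Flow is perpendicular to layering, so the layers act in series and the equivalent K is the thickness-weighted harmonic mean.
Total thickness L = 7.96 + 14.0 + 2.16 = 24.12 m.
Σ(b_i/K_i) = 7.96/118 + 14.0/5.73 + 2.16/3.66 = 3.101 d.
K_eq = L / Σ(b_i/K_i) = 24.12 / 3.101 = 7.778 m/day.
Q = K_eq · A · (Δh/L) = 7.778 × 1550 × (14.4/24.12) = 7198 m³/day.

7200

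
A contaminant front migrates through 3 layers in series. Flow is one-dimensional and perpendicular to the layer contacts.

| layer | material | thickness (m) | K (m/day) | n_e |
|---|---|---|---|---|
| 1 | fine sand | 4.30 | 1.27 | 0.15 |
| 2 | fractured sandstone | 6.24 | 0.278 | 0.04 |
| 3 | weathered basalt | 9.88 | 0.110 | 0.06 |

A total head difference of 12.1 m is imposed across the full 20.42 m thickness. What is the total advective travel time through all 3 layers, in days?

14.2

With flow normal to the layers, continuity requires the same specific discharge q through every layer.
Σ(b_i/K_i) = 4.30/1.27 + 6.24/0.278 + 9.88/0.110 = 115.7 d.
q = Δh / Σ(b_i/K_i) = 12.1 / 115.7 = 0.1046 m/day.
In each layer the seepage velocity is v_i = q/n_i, so the layer transit time is t_i = b_i·n_i / q:
  layer 1 (fine sand): t_1 = 4.30 × 0.15 / 0.1046 = 6.165 d
  layer 2 (fractured sandstone): t_2 = 6.24 × 0.04 / 0.1046 = 2.386 d
  layer 3 (weathered basalt): t_3 = 9.88 × 0.06 / 0.1046 = 5.666 d
Total t = Σ t_i = 14.22 days.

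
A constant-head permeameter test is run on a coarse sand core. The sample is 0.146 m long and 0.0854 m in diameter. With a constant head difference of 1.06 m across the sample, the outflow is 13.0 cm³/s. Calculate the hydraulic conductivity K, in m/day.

27.0

Cross-sectional area A = π·(d/2)² = π × (0.0854/2)² = 0.005728 m².
Convert discharge: 13.0 cm³/s = 1.300e-05 m³/s.
Darcy's law rearranged: K = Q·L / (A·Δh) = 1.300e-05 × 0.146 / (0.005728 × 1.06) = 0.0003126 m/s = 27.01 m/day.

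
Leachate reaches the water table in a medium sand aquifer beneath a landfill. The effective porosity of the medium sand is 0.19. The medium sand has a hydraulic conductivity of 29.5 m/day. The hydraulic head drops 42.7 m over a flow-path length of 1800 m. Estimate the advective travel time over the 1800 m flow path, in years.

Hydraulic gradient i = Δh / L = 42.7 / 1800 = 0.02372.
Darcy flux q = K · i = 29.50 × 0.02372 = 0.6998 m/day.
Seepage velocity v = q / n_e = 0.6998 / 0.19 = 3.683 m/day.
Travel time t = L / v = 1800 / 3.683 = 488.7 days = 1.338 years.

1.34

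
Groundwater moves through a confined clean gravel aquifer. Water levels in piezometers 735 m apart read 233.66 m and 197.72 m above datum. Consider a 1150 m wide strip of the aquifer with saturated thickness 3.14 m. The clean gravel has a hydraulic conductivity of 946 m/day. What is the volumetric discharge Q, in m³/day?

Cross-sectional area A = 1150 × 3.14 = 3611 m².
Hydraulic gradient i = (233.66 − 197.72) / 735 = 35.94 / 735 = 0.04890.
Darcy's law: Q = K · A · i = 946.0 × 3611 × 0.04890 = 1.670e+05 m³/day.

167000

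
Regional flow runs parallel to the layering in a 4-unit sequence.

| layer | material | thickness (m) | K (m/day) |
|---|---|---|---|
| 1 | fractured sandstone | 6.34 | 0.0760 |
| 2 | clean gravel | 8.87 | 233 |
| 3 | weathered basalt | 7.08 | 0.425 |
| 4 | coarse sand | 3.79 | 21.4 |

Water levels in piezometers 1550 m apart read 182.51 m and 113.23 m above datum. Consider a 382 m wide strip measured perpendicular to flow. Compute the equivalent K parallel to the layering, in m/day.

Flow is parallel to layering, so each bed carries its own Darcy discharge and the transmissivities add.
Σ(K_i·b_i) = 0.0760×6.34 + 233×8.87 + 0.425×7.08 + 21.4×3.79 = 2151 m²/day.
Total thickness b = 26.08 m, so K_eq = Σ(K_i·b_i)/b = 82.49 m/day.

82.5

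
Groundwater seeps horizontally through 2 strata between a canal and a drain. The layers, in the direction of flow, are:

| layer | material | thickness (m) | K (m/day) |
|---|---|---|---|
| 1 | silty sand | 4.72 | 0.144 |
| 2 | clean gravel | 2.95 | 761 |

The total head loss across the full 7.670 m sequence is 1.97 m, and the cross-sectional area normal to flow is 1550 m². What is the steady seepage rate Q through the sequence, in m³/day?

93.1

Flow is perpendicular to layering, so the layers act in series and the equivalent K is the thickness-weighted harmonic mean.
Total thickness L = 4.72 + 2.95 = 7.670 m.
Σ(b_i/K_i) = 4.72/0.144 + 2.95/761 = 32.78 d.
K_eq = L / Σ(b_i/K_i) = 7.670 / 32.78 = 0.2340 m/day.
Q = K_eq · A · (Δh/L) = 0.2340 × 1550 × (1.97/7.670) = 93.15 m³/day.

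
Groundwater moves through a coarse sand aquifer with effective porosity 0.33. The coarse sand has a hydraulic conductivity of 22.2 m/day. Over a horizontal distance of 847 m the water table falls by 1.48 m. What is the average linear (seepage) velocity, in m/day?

Hydraulic gradient i = Δh / L = 1.48 / 847 = 0.001747.
Darcy flux q = K · i = 22.20 × 0.001747 = 0.03879 m/day.
Seepage velocity v = q / n_e = 0.03879 / 0.33 = 0.1175 m/day.

0.118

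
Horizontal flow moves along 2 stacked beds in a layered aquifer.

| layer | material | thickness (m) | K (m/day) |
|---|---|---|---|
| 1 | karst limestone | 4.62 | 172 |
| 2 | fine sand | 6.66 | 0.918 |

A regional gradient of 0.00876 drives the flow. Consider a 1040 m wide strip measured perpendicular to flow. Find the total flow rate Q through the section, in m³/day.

7300

Flow is parallel to layering, so each bed carries its own Darcy discharge and the transmissivities add.
Σ(K_i·b_i) = 172×4.62 + 0.918×6.66 = 800.8 m²/day.
Hydraulic gradient i = 0.00876.
Q = Σ(K_i·b_i) · W · i = 800.8 × 1040 × 0.008760 = 7295 m³/day.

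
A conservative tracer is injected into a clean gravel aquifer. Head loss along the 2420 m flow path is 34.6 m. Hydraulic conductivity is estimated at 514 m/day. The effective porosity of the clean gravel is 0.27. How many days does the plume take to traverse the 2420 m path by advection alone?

Hydraulic gradient i = Δh / L = 34.6 / 2420 = 0.01430.
Darcy flux q = K · i = 514.0 × 0.01430 = 7.349 m/day.
Seepage velocity v = q / n_e = 7.349 / 0.27 = 27.22 m/day.
Travel time t = L / v = 2420 / 27.22 = 88.91 days.

88.9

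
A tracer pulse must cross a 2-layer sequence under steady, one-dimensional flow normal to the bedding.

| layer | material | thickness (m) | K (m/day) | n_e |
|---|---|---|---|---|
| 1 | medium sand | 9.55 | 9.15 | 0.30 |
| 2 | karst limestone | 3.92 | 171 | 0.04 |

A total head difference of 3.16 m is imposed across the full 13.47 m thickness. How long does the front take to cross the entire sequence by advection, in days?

With flow normal to the layers, continuity requires the same specific discharge q through every layer.
Σ(b_i/K_i) = 9.55/9.15 + 3.92/171 = 1.067 d.
q = Δh / Σ(b_i/K_i) = 3.16 / 1.067 = 2.963 m/day.
In each layer the seepage velocity is v_i = q/n_i, so the layer transit time is t_i = b_i·n_i / q:
  layer 1 (medium sand): t_1 = 9.55 × 0.30 / 2.963 = 0.9671 d
  layer 2 (karst limestone): t_2 = 3.92 × 0.04 / 2.963 = 0.05293 d
Total t = Σ t_i = 1.020 days.

1.02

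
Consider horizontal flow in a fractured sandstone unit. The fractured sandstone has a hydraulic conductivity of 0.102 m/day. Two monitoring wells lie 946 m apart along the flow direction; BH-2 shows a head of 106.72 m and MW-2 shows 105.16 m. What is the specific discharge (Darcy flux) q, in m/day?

Hydraulic gradient i = (106.72 − 105.16) / 946 = 1.56 / 946 = 0.001649.
Specific discharge q = K · i = 0.1020 × 0.001649 = 0.0001682 m/day.

0.000168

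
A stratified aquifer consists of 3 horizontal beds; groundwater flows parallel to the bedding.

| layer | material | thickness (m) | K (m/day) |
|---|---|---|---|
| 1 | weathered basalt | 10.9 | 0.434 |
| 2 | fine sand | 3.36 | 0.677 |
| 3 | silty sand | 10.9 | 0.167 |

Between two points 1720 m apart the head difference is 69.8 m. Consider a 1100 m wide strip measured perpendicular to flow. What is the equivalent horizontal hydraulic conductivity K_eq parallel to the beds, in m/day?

Flow is parallel to layering, so each bed carries its own Darcy discharge and the transmissivities add.
Σ(K_i·b_i) = 0.434×10.9 + 0.677×3.36 + 0.167×10.9 = 8.826 m²/day.
Total thickness b = 25.16 m, so K_eq = Σ(K_i·b_i)/b = 0.3508 m/day.

0.351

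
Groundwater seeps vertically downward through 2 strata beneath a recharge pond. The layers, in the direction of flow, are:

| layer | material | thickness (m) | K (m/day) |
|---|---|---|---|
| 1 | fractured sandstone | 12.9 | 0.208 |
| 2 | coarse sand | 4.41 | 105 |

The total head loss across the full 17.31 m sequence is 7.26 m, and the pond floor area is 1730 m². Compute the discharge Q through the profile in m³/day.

Flow is perpendicular to layering, so the layers act in series and the equivalent K is the thickness-weighted harmonic mean.
Total thickness L = 12.9 + 4.41 = 17.31 m.
Σ(b_i/K_i) = 12.9/0.208 + 4.41/105 = 62.06 d.
K_eq = L / Σ(b_i/K_i) = 17.31 / 62.06 = 0.2789 m/day.
Q = K_eq · A · (Δh/L) = 0.2789 × 1730 × (7.26/17.31) = 202.4 m³/day.

202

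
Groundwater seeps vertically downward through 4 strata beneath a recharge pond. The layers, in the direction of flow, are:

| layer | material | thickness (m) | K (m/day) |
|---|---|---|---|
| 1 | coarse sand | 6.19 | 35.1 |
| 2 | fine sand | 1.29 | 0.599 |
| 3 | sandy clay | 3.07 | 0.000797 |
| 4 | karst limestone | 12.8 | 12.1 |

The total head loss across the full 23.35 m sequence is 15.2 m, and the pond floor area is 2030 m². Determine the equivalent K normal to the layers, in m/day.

0.00606

Flow is perpendicular to layering, so the layers act in series and the equivalent K is the thickness-weighted harmonic mean.
Total thickness L = 6.19 + 1.29 + 3.07 + 12.8 = 23.35 m.
Σ(b_i/K_i) = 6.19/35.1 + 1.29/0.599 + 3.07/0.000797 + 12.8/12.1 = 3855 d.
K_eq = L / Σ(b_i/K_i) = 23.35 / 3855 = 0.006057 m/day.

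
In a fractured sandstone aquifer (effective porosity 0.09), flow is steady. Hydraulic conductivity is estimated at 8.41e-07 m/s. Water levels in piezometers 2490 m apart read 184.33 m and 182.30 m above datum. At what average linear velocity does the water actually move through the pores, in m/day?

0.000658

Convert K: 8.41e-07 m/s × 86400 = 0.07266 m/day.
Hydraulic gradient i = (184.33 − 182.30) / 2490 = 2.03 / 2490 = 0.0008153.
Darcy flux q = K · i = 0.07266 × 0.0008153 = 5.924e-05 m/day.
Seepage velocity v = q / n_e = 5.924e-05 / 0.09 = 0.0006582 m/day.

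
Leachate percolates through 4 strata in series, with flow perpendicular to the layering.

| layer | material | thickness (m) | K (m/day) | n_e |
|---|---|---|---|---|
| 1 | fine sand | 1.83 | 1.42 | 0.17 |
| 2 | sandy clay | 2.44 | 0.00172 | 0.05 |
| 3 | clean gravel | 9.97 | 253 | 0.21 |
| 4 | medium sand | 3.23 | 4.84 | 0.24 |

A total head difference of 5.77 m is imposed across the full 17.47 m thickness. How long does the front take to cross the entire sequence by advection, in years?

With flow normal to the layers, continuity requires the same specific discharge q through every layer.
Σ(b_i/K_i) = 1.83/1.42 + 2.44/0.00172 + 9.97/253 + 3.23/4.84 = 1421 d.
q = Δh / Σ(b_i/K_i) = 5.77 / 1421 = 0.004062 m/day.
In each layer the seepage velocity is v_i = q/n_i, so the layer transit time is t_i = b_i·n_i / q:
  layer 1 (fine sand): t_1 = 1.83 × 0.17 / 0.004062 = 76.59 d
  layer 2 (sandy clay): t_2 = 2.44 × 0.05 / 0.004062 = 30.04 d
  layer 3 (clean gravel): t_3 = 9.97 × 0.21 / 0.004062 = 515.5 d
  layer 4 (medium sand): t_4 = 3.23 × 0.24 / 0.004062 = 190.9 d
Total t = Σ t_i = 813.0 days = 2.226 years.

2.23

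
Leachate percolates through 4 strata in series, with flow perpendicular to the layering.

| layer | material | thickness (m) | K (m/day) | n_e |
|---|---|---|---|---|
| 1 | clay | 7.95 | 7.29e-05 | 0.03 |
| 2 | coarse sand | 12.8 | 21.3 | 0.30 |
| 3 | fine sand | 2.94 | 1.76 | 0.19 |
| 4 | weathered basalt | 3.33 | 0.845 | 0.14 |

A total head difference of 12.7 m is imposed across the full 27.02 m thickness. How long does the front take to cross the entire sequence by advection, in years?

120

With flow normal to the layers, continuity requires the same specific discharge q through every layer.
Σ(b_i/K_i) = 7.95/7.29e-05 + 12.8/21.3 + 2.94/1.76 + 3.33/0.845 = 1.091e+05 d.
q = Δh / Σ(b_i/K_i) = 12.7 / 1.091e+05 = 0.0001164 m/day.
In each layer the seepage velocity is v_i = q/n_i, so the layer transit time is t_i = b_i·n_i / q:
  layer 1 (clay): t_1 = 7.95 × 0.03 / 0.0001164 = 2048 d
  layer 2 (coarse sand): t_2 = 12.8 × 0.30 / 0.0001164 = 32976 d
  layer 3 (fine sand): t_3 = 2.94 × 0.19 / 0.0001164 = 4797 d
  layer 4 (weathered basalt): t_4 = 3.33 × 0.14 / 0.0001164 = 4003 d
Total t = Σ t_i = 43824 days = 120.0 years.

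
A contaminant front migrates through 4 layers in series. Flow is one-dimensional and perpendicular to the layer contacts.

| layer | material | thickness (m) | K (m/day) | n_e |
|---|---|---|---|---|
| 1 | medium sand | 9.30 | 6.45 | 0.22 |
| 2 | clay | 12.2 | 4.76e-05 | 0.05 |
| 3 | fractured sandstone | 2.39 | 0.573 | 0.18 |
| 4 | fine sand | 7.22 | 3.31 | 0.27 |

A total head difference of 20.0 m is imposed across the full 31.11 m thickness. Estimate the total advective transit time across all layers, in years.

With flow normal to the layers, continuity requires the same specific discharge q through every layer.
Σ(b_i/K_i) = 9.30/6.45 + 12.2/4.76e-05 + 2.39/0.573 + 7.22/3.31 = 2.563e+05 d.
q = Δh / Σ(b_i/K_i) = 20.0 / 2.563e+05 = 7.803e-05 m/day.
In each layer the seepage velocity is v_i = q/n_i, so the layer transit time is t_i = b_i·n_i / q:
  layer 1 (medium sand): t_1 = 9.30 × 0.22 / 7.803e-05 = 26221 d
  layer 2 (clay): t_2 = 12.2 × 0.05 / 7.803e-05 = 7817 d
  layer 3 (fractured sandstone): t_3 = 2.39 × 0.18 / 7.803e-05 = 5513 d
  layer 4 (fine sand): t_4 = 7.22 × 0.27 / 7.803e-05 = 24983 d
Total t = Σ t_i = 64534 days = 176.7 years.

177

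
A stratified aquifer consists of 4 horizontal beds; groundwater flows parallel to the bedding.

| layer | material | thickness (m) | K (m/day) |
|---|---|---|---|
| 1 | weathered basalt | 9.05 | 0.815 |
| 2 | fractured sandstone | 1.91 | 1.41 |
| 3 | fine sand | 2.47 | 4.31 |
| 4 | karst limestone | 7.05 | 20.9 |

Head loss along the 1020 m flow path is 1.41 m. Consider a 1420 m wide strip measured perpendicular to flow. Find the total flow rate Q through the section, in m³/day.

Flow is parallel to layering, so each bed carries its own Darcy discharge and the transmissivities add.
Σ(K_i·b_i) = 0.815×9.05 + 1.41×1.91 + 4.31×2.47 + 20.9×7.05 = 168.1 m²/day.
Hydraulic gradient i = Δh / L = 1.41 / 1020 = 0.001382.
Q = Σ(K_i·b_i) · W · i = 168.1 × 1420 × 0.001382 = 329.9 m³/day.

330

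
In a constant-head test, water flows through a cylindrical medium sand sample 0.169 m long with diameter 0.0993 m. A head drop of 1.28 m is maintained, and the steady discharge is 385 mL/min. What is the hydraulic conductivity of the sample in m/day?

9.45

Cross-sectional area A = π·(d/2)² = π × (0.0993/2)² = 0.007744 m².
Convert discharge: 385 mL/min = 6.417e-06 m³/s.
Darcy's law rearranged: K = Q·L / (A·Δh) = 6.417e-06 × 0.169 / (0.007744 × 1.28) = 0.0001094 m/s = 9.452 m/day.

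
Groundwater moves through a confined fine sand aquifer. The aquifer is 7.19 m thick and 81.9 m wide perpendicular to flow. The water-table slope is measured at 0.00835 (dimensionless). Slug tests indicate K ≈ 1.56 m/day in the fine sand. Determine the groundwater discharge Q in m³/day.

Cross-sectional area A = 81.9 × 7.19 = 588.9 m².
Hydraulic gradient i = 0.00835.
Darcy's law: Q = K · A · i = 1.560 × 588.9 × 0.008350 = 7.671 m³/day.

7.67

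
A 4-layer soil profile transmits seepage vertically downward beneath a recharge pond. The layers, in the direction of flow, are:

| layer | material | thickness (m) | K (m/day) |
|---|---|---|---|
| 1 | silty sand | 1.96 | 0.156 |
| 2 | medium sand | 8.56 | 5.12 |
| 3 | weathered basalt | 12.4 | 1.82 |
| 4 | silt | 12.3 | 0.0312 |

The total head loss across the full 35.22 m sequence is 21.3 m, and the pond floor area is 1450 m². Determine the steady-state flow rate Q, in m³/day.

Flow is perpendicular to layering, so the layers act in series and the equivalent K is the thickness-weighted harmonic mean.
Total thickness L = 1.96 + 8.56 + 12.4 + 12.3 = 35.22 m.
Σ(b_i/K_i) = 1.96/0.156 + 8.56/5.12 + 12.4/1.82 + 12.3/0.0312 = 415.3 d.
K_eq = L / Σ(b_i/K_i) = 35.22 / 415.3 = 0.08481 m/day.
Q = K_eq · A · (Δh/L) = 0.08481 × 1450 × (21.3/35.22) = 74.37 m³/day.

74.4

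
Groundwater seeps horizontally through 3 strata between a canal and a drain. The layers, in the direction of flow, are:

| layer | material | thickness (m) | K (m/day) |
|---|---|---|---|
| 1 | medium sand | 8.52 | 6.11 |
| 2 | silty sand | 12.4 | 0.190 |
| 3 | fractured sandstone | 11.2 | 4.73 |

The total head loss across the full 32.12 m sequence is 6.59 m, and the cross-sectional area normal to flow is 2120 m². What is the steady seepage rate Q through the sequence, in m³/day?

202

Flow is perpendicular to layering, so the layers act in series and the equivalent K is the thickness-weighted harmonic mean.
Total thickness L = 8.52 + 12.4 + 11.2 = 32.12 m.
Σ(b_i/K_i) = 8.52/6.11 + 12.4/0.190 + 11.2/4.73 = 69.03 d.
K_eq = L / Σ(b_i/K_i) = 32.12 / 69.03 = 0.4653 m/day.
Q = K_eq · A · (Δh/L) = 0.4653 × 2120 × (6.59/32.12) = 202.4 m³/day.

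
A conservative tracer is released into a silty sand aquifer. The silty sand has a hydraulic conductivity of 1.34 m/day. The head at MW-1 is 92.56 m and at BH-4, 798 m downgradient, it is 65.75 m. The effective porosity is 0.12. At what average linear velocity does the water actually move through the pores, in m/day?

0.375

Hydraulic gradient i = (92.56 − 65.75) / 798 = 26.81 / 798 = 0.03360.
Darcy flux q = K · i = 1.340 × 0.03360 = 0.04502 m/day.
Seepage velocity v = q / n_e = 0.04502 / 0.12 = 0.3752 m/day.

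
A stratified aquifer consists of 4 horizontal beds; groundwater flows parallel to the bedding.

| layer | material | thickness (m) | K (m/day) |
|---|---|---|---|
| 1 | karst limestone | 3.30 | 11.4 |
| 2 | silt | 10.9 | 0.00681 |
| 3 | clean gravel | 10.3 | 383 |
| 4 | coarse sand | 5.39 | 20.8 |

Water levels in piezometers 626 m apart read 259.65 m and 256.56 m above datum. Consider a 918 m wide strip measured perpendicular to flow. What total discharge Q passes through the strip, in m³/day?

18600

Flow is parallel to layering, so each bed carries its own Darcy discharge and the transmissivities add.
Σ(K_i·b_i) = 11.4×3.30 + 0.00681×10.9 + 383×10.3 + 20.8×5.39 = 4095 m²/day.
Hydraulic gradient i = (259.65 − 256.56) / 626 = 3.09 / 626 = 0.004936.
Q = Σ(K_i·b_i) · W · i = 4095 × 918 × 0.004936 = 18555 m³/day.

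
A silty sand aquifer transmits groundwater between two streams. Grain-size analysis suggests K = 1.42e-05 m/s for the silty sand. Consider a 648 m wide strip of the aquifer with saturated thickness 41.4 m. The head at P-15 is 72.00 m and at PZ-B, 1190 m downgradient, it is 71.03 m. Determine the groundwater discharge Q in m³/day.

Convert K: 1.42e-05 m/s × 86400 = 1.227 m/day.
Cross-sectional area A = 648 × 41.4 = 26827 m².
Hydraulic gradient i = (72.00 − 71.03) / 1190 = 0.97 / 1190 = 0.0008151.
Darcy's law: Q = K · A · i = 1.227 × 26827 × 0.0008151 = 26.83 m³/day.

26.8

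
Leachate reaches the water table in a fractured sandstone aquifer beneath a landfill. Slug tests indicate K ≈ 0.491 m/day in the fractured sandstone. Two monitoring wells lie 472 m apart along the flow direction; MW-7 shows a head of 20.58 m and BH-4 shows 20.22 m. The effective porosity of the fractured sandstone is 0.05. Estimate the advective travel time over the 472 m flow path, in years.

173

Hydraulic gradient i = (20.58 − 20.22) / 472 = 0.36 / 472 = 0.0007627.
Darcy flux q = K · i = 0.4910 × 0.0007627 = 0.0003745 m/day.
Seepage velocity v = q / n_e = 0.0003745 / 0.05 = 0.007490 m/day.
Travel time t = L / v = 472 / 0.007490 = 63019 days = 172.5 years.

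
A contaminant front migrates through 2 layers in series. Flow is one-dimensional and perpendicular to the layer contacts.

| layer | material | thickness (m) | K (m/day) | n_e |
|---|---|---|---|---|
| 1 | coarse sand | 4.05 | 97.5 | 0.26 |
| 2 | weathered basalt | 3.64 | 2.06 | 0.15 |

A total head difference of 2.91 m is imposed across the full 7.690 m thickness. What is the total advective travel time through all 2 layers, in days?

With flow normal to the layers, continuity requires the same specific discharge q through every layer.
Σ(b_i/K_i) = 4.05/97.5 + 3.64/2.06 = 1.809 d.
q = Δh / Σ(b_i/K_i) = 2.91 / 1.809 = 1.609 m/day.
In each layer the seepage velocity is v_i = q/n_i, so the layer transit time is t_i = b_i·n_i / q:
  layer 1 (coarse sand): t_1 = 4.05 × 0.26 / 1.609 = 0.6544 d
  layer 2 (weathered basalt): t_2 = 3.64 × 0.15 / 1.609 = 0.3393 d
Total t = Σ t_i = 0.9938 days.

0.994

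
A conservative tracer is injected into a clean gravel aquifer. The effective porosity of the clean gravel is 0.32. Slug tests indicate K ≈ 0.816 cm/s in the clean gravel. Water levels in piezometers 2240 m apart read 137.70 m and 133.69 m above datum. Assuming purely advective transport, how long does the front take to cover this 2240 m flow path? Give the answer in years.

Convert K: 0.816 cm/s × 864 = 705.0 m/day.
Hydraulic gradient i = (137.70 − 133.69) / 2240 = 4.01 / 2240 = 0.001790.
Darcy flux q = K · i = 705.0 × 0.001790 = 1.262 m/day.
Seepage velocity v = q / n_e = 1.262 / 0.32 = 3.944 m/day.
Travel time t = L / v = 2240 / 3.944 = 567.9 days = 1.555 years.

1.55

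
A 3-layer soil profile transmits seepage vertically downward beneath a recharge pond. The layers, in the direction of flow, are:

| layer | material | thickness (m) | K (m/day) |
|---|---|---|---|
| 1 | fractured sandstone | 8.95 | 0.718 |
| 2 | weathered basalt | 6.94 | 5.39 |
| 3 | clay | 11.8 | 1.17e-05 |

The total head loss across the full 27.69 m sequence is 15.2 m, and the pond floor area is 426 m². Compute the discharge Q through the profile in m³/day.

Flow is perpendicular to layering, so the layers act in series and the equivalent K is the thickness-weighted harmonic mean.
Total thickness L = 8.95 + 6.94 + 11.8 = 27.69 m.
Σ(b_i/K_i) = 8.95/0.718 + 6.94/5.39 + 11.8/1.17e-05 = 1.009e+06 d.
K_eq = L / Σ(b_i/K_i) = 27.69 / 1.009e+06 = 2.745e-05 m/day.
Q = K_eq · A · (Δh/L) = 2.745e-05 × 426 × (15.2/27.69) = 0.006420 m³/day.

0.00642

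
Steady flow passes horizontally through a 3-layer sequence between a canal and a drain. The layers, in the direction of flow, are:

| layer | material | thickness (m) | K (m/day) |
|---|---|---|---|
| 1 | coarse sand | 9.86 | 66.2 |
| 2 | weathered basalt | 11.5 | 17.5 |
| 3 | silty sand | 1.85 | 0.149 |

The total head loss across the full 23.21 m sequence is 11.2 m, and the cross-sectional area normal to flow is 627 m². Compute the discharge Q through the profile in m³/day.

531

Flow is perpendicular to layering, so the layers act in series and the equivalent K is the thickness-weighted harmonic mean.
Total thickness L = 9.86 + 11.5 + 1.85 = 23.21 m.
Σ(b_i/K_i) = 9.86/66.2 + 11.5/17.5 + 1.85/0.149 = 13.22 d.
K_eq = L / Σ(b_i/K_i) = 23.21 / 13.22 = 1.755 m/day.
Q = K_eq · A · (Δh/L) = 1.755 × 627 × (11.2/23.21) = 531.1 m³/day.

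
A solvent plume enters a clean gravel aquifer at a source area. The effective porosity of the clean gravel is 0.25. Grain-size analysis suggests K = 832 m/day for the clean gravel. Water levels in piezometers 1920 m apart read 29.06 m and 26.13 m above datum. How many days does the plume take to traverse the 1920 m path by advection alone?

Hydraulic gradient i = (29.06 − 26.13) / 1920 = 2.93 / 1920 = 0.001526.
Darcy flux q = K · i = 832.0 × 0.001526 = 1.270 m/day.
Seepage velocity v = q / n_e = 1.270 / 0.25 = 5.079 m/day.
Travel time t = L / v = 1920 / 5.079 = 378.1 days.

378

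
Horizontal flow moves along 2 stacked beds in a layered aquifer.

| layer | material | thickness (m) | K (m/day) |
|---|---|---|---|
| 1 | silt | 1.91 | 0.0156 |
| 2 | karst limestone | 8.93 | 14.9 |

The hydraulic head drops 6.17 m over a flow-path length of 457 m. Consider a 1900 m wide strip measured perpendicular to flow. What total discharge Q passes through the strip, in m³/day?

3410

Flow is parallel to layering, so each bed carries its own Darcy discharge and the transmissivities add.
Σ(K_i·b_i) = 0.0156×1.91 + 14.9×8.93 = 133.1 m²/day.
Hydraulic gradient i = Δh / L = 6.17 / 457 = 0.01350.
Q = Σ(K_i·b_i) · W · i = 133.1 × 1900 × 0.01350 = 3414 m³/day.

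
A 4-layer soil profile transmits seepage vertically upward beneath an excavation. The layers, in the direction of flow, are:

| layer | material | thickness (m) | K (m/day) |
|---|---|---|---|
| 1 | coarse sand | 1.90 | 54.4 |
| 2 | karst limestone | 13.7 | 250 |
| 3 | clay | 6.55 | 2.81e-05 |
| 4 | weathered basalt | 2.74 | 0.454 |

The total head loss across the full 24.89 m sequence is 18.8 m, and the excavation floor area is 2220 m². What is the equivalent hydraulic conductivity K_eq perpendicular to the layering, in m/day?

Flow is perpendicular to layering, so the layers act in series and the equivalent K is the thickness-weighted harmonic mean.
Total thickness L = 1.90 + 13.7 + 6.55 + 2.74 = 24.89 m.
Σ(b_i/K_i) = 1.90/54.4 + 13.7/250 + 6.55/2.81e-05 + 2.74/0.454 = 2.331e+05 d.
K_eq = L / Σ(b_i/K_i) = 24.89 / 2.331e+05 = 0.0001068 m/day.

0.000107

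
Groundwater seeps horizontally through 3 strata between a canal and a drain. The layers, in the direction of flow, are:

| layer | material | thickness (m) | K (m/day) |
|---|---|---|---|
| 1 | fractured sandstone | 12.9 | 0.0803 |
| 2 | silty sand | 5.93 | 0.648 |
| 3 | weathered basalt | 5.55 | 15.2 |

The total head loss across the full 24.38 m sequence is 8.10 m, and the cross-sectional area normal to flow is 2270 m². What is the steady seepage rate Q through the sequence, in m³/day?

108

Flow is perpendicular to layering, so the layers act in series and the equivalent K is the thickness-weighted harmonic mean.
Total thickness L = 12.9 + 5.93 + 5.55 = 24.38 m.
Σ(b_i/K_i) = 12.9/0.0803 + 5.93/0.648 + 5.55/15.2 = 170.2 d.
K_eq = L / Σ(b_i/K_i) = 24.38 / 170.2 = 0.1433 m/day.
Q = K_eq · A · (Δh/L) = 0.1433 × 2270 × (8.10/24.38) = 108.1 m³/day.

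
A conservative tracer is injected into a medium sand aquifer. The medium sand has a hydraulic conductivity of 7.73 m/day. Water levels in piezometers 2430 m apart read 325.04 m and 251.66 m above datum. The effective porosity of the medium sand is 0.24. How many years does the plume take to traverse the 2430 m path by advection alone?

Hydraulic gradient i = (325.04 − 251.66) / 2430 = 73.38 / 2430 = 0.03020.
Darcy flux q = K · i = 7.730 × 0.03020 = 0.2334 m/day.
Seepage velocity v = q / n_e = 0.2334 / 0.24 = 0.9726 m/day.
Travel time t = L / v = 2430 / 0.9726 = 2498 days = 6.840 years.

6.84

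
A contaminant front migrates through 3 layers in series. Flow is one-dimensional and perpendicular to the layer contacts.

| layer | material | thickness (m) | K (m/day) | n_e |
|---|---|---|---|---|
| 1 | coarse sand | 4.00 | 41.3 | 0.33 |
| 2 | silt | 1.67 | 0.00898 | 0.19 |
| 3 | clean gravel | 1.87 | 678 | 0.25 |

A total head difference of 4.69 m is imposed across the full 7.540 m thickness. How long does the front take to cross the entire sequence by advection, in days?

With flow normal to the layers, continuity requires the same specific discharge q through every layer.
Σ(b_i/K_i) = 4.00/41.3 + 1.67/0.00898 + 1.87/678 = 186.1 d.
q = Δh / Σ(b_i/K_i) = 4.69 / 186.1 = 0.02521 m/day.
In each layer the seepage velocity is v_i = q/n_i, so the layer transit time is t_i = b_i·n_i / q:
  layer 1 (coarse sand): t_1 = 4.00 × 0.33 / 0.02521 = 52.37 d
  layer 2 (silt): t_2 = 1.67 × 0.19 / 0.02521 = 12.59 d
  layer 3 (clean gravel): t_3 = 1.87 × 0.25 / 0.02521 = 18.55 d
Total t = Σ t_i = 83.50 days.

83.5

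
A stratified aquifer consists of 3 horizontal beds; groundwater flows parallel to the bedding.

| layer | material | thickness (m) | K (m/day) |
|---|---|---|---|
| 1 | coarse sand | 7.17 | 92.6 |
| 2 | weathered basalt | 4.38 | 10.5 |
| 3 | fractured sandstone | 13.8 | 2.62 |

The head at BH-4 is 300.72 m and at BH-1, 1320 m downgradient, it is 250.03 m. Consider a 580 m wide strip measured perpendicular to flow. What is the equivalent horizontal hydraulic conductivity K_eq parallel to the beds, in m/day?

29.4

Flow is parallel to layering, so each bed carries its own Darcy discharge and the transmissivities add.
Σ(K_i·b_i) = 92.6×7.17 + 10.5×4.38 + 2.62×13.8 = 746.1 m²/day.
Total thickness b = 25.35 m, so K_eq = Σ(K_i·b_i)/b = 29.43 m/day.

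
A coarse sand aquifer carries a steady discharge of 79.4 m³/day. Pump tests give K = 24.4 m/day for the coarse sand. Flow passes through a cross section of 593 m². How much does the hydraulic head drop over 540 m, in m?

2.96

From Q = K·A·i, i = Q / (K·A) = 79.4 / (24.40 × 593.0) = 0.005488.
Head loss Δh = i · L = 0.005488 × 540 = 2.963 m.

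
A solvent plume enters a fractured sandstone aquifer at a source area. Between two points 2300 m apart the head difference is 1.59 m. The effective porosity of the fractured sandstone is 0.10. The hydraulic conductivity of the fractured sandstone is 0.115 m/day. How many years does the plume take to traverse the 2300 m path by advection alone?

Hydraulic gradient i = Δh / L = 1.59 / 2300 = 0.0006913.
Darcy flux q = K · i = 0.1150 × 0.0006913 = 7.950e-05 m/day.
Seepage velocity v = q / n_e = 7.950e-05 / 0.10 = 0.0007950 m/day.
Travel time t = L / v = 2300 / 0.0007950 = 2.893e+06 days = 7921 years.

7920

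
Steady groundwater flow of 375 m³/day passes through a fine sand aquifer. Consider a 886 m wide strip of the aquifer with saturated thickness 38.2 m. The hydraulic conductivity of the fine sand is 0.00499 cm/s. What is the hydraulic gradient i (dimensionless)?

0.00257

Convert K: 0.00499 cm/s × 864 = 4.311 m/day.
Cross-sectional area A = 886 × 38.2 = 33845 m².
From Q = K·A·i, i = Q / (K·A) = 375 / (4.311 × 33845) = 0.002570.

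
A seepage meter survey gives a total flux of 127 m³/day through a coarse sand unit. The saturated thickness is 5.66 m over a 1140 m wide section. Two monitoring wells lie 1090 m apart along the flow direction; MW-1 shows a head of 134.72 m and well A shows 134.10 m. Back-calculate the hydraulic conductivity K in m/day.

34.6

Cross-sectional area A = 1140 × 5.66 = 6452 m².
Hydraulic gradient i = (134.72 − 134.10) / 1090 = 0.62 / 1090 = 0.0005688.
From Q = K·A·i, K = Q / (A·i) = 127 / (6452 × 0.0005688) = 34.60 m/day.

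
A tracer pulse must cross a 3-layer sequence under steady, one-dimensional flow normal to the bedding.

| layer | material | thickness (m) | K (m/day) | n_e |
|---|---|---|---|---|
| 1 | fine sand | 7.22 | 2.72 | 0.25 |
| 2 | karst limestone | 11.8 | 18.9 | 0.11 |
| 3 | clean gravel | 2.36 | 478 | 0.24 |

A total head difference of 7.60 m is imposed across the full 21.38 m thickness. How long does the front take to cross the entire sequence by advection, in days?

1.59

With flow normal to the layers, continuity requires the same specific discharge q through every layer.
Σ(b_i/K_i) = 7.22/2.72 + 11.8/18.9 + 2.36/478 = 3.284 d.
q = Δh / Σ(b_i/K_i) = 7.60 / 3.284 = 2.314 m/day.
In each layer the seepage velocity is v_i = q/n_i, so the layer transit time is t_i = b_i·n_i / q:
  layer 1 (fine sand): t_1 = 7.22 × 0.25 / 2.314 = 0.7799 d
  layer 2 (karst limestone): t_2 = 11.8 × 0.11 / 2.314 = 0.5608 d
  layer 3 (clean gravel): t_3 = 2.36 × 0.24 / 2.314 = 0.2447 d
Total t = Σ t_i = 1.585 days.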